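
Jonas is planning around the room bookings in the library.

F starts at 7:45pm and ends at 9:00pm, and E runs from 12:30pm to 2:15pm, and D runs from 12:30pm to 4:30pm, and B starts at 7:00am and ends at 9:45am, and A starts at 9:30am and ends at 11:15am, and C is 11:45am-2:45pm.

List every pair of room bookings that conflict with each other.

A & B, C & D, C & E, D & E

Check each pair: they overlap iff neither finishes before the other starts.
Sorted by start: B, A, C, D, E, F.
A starts before B ends → B and A overlap.
C starts after B ends; B is clear from here.
C starts after A ends; A is clear from here.
D starts before C ends → C and D overlap.
E starts before C ends → C and E overlap.
F starts after C ends.
E starts before D ends → D and E overlap.
F starts after D ends.
F starts after E ends.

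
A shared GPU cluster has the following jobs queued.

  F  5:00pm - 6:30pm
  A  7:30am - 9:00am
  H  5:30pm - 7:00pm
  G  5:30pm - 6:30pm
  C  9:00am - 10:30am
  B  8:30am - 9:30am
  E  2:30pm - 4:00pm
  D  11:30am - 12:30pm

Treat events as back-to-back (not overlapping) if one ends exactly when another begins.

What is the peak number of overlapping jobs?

Walk through starts and ends in time order (an end at T is processed before a start at T):
7:30am start A → 1
8:30am start B → 2
9:00am end A → 1
9:00am start C → 2
9:30am end B → 1
10:30am end C → 0
11:30am start D → 1
12:30pm end D → 0
2:30pm start E → 1
4:00pm end E → 0
5:00pm start F → 1
5:30pm start G → 2
5:30pm start H → 3
6:30pm end F → 2
6:30pm end G → 1
7:00pm end H → 0
Peak is 3, at 5:30pm (F, G, H).

3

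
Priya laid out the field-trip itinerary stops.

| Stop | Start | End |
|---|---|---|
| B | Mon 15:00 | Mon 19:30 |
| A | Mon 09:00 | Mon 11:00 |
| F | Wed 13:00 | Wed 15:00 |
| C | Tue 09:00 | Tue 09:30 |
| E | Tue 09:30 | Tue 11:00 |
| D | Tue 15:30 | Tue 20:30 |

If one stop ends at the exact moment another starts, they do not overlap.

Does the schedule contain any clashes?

No

Two intervals overlap when each starts before the other ends.
Sorted by start: A, B, C, E, D, F.
B starts after A ends, so nothing later overlaps A either.
C starts after B ends, so nothing later overlaps B either.
E starts exactly when C ends (back-to-back, no overlap), so nothing later overlaps C either.
D starts after E ends, so nothing later overlaps E either.
F starts after D ends.
Every pair is clear; the schedule has no overlaps.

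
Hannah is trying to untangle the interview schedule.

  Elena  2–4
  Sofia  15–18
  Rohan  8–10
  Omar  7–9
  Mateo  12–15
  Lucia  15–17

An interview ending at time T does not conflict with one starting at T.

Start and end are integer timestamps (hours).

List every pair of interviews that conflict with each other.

Sorted by start: Elena, Omar, Rohan, Mateo, Sofia, Lucia.
Omar starts after Elena ends, so Elena has no further overlaps.
Rohan starts before Omar ends → Omar and Rohan overlap.
Mateo starts after Omar ends, so Omar has no further overlaps.
Mateo starts after Rohan ends, so Rohan has no further overlaps.
Sofia starts exactly when Mateo ends (back-to-back, no overlap), so Mateo has no further overlaps.
Lucia starts before Sofia ends → Sofia and Lucia overlap.

Lucia & Sofia, Omar & Rohan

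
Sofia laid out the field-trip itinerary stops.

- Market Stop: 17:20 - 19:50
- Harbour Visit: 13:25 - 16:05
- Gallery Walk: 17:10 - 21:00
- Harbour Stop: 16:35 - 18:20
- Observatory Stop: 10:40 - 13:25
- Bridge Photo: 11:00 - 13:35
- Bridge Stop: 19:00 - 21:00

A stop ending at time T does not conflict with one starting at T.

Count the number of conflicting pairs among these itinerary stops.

7

Sorted by start: Observatory Stop, Bridge Photo, Harbour Visit, Harbour Stop, Gallery Walk, Market Stop, Bridge Stop.
Bridge Photo starts before Observatory Stop ends → Observatory Stop and Bridge Photo overlap.
Harbour Visit starts exactly when Observatory Stop ends (back-to-back, no overlap) — done with Observatory Stop.
Harbour Visit starts before Bridge Photo ends → Bridge Photo and Harbour Visit overlap.
Harbour Stop starts after Bridge Photo ends — done with Bridge Photo.
Harbour Stop starts after Harbour Visit ends — done with Harbour Visit.
Gallery Walk starts before Harbour Stop ends → Harbour Stop and Gallery Walk overlap.
Market Stop starts before Harbour Stop ends → Harbour Stop and Market Stop overlap.
Bridge Stop starts after Harbour Stop ends.
Market Stop starts before Gallery Walk ends → Gallery Walk and Market Stop overlap.
Bridge Stop starts before Gallery Walk ends → Gallery Walk and Bridge Stop overlap.
Bridge Stop starts before Market Stop ends → Market Stop and Bridge Stop overlap.
Overlapping pairs: Bridge Photo & Harbour Visit, Bridge Photo & Observatory Stop, Bridge Stop & Gallery Walk, Bridge Stop & Market Stop, Gallery Walk & Harbour Stop, Gallery Walk & Market Stop, Harbour Stop & Market Stop — 7 in total.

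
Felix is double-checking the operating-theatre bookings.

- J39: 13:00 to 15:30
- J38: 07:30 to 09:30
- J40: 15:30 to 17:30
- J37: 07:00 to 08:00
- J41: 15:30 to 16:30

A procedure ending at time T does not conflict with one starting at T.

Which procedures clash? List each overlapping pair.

J37 & J38, J40 & J41

Check each pair: they overlap iff neither finishes before the other starts.
Sorted by start: J37, J38, J39, J40, J41.
J38 starts before J37 ends → J37 and J38 overlap.
J39 starts after J37 ends, so J37 has no further overlaps.
J39 starts after J38 ends, so J38 has no further overlaps.
J40 starts exactly when J39 ends (back-to-back, no overlap), so J39 has no further overlaps.
J41 starts before J40 ends → J40 and J41 overlap.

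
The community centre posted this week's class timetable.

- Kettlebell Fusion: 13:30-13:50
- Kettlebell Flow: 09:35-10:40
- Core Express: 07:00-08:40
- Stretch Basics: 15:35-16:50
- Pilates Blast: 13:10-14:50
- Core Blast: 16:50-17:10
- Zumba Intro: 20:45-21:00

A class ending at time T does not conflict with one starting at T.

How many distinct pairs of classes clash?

Sorted by start: Core Express, Kettlebell Flow, Pilates Blast, Kettlebell Fusion, Stretch Basics, Core Blast, Zumba Intro.
Kettlebell Flow starts after Core Express ends; Core Express is clear from here.
Pilates Blast starts after Kettlebell Flow ends; Kettlebell Flow is clear from here.
Kettlebell Fusion starts before Pilates Blast ends → Pilates Blast and Kettlebell Fusion overlap.
Stretch Basics starts after Pilates Blast ends; Pilates Blast is clear from here.
Stretch Basics starts after Kettlebell Fusion ends; Kettlebell Fusion is clear from here.
Core Blast starts exactly when Stretch Basics ends (back-to-back, no overlap); Stretch Basics is clear from here.
Zumba Intro starts after Core Blast ends.
Overlapping pairs: Kettlebell Fusion & Pilates Blast — 1 in total.

1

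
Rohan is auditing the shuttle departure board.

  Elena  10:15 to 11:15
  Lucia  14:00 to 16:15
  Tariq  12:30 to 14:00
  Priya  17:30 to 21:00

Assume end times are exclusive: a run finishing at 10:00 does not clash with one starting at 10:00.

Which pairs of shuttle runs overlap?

Sorted by start: Elena, Tariq, Lucia, Priya.
Tariq starts after Elena ends, so nothing later overlaps Elena either.
Lucia starts exactly when Tariq ends (back-to-back, no overlap), so nothing later overlaps Tariq either.
Priya starts after Lucia ends.

none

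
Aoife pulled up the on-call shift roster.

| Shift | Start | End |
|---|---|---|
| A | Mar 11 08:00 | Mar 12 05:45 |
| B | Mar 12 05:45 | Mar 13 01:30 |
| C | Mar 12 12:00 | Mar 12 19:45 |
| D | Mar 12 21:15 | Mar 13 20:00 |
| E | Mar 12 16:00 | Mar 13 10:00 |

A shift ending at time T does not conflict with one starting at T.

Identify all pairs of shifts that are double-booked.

Sorted by start: A, B, C, E, D.
B starts exactly when A ends (back-to-back, no overlap) — done with A.
C starts before B ends → B and C overlap.
E starts before B ends → B and E overlap.
D starts before B ends → B and D overlap.
E starts before C ends → C and E overlap.
D starts after C ends.
D starts before E ends → E and D overlap.

B & C, B & D, B & E, C & E, D & E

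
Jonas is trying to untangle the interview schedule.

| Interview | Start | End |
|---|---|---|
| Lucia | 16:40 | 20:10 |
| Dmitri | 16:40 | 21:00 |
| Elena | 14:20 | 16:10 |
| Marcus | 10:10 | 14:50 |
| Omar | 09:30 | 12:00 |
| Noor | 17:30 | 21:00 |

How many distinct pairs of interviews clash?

5

Sorted by start: Omar, Marcus, Elena, Lucia, Dmitri, Noor.
Marcus starts before Omar ends → Omar and Marcus overlap.
Elena starts after Omar ends — done with Omar.
Elena starts before Marcus ends → Marcus and Elena overlap.
Lucia starts after Marcus ends — done with Marcus.
Lucia starts after Elena ends — done with Elena.
Dmitri starts before Lucia ends → Lucia and Dmitri overlap.
Noor starts before Lucia ends → Lucia and Noor overlap.
Noor starts before Dmitri ends → Dmitri and Noor overlap.
Overlapping pairs: Dmitri & Lucia, Dmitri & Noor, Elena & Marcus, Lucia & Noor, Marcus & Omar — 5 in total.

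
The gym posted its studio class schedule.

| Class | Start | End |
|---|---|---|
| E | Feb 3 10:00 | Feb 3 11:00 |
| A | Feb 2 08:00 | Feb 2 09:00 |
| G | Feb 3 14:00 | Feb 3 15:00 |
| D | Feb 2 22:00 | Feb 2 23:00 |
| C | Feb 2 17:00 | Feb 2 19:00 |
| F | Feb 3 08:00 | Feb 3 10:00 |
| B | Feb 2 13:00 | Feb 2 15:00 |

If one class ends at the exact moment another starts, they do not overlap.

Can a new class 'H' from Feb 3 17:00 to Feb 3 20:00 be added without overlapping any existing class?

Yes — the slot is free

A: ends Feb 2 09:00 at or before H starts Feb 3 17:00 → clear.
B: ends Feb 2 15:00 at or before H starts Feb 3 17:00 → clear.
C: ends Feb 2 19:00 at or before H starts Feb 3 17:00 → clear.
D: ends Feb 2 23:00 at or before H starts Feb 3 17:00 → clear.
F: ends Feb 3 10:00 at or before H starts Feb 3 17:00 → clear.
E: ends Feb 3 11:00 at or before H starts Feb 3 17:00 → clear.
G: ends Feb 3 15:00 at or before H starts Feb 3 17:00 → clear.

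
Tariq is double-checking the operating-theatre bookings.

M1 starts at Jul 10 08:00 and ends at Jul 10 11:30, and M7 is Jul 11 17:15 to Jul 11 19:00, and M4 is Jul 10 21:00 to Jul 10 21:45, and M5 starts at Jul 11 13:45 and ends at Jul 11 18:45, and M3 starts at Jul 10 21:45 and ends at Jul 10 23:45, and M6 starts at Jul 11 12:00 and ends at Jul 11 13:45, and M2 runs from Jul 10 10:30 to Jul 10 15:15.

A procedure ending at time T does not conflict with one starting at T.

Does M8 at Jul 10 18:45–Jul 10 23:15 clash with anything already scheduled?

M1: ends Jul 10 11:30 at or before M8 starts Jul 10 18:45 → clear.
M2: ends Jul 10 15:15 at or before M8 starts Jul 10 18:45 → clear.
M4: starts Jul 10 21:00 before M8 ends Jul 10 23:15, and ends Jul 10 21:45 after M8 starts Jul 10 18:45 → overlap.
M3: starts Jul 10 21:45 before M8 ends Jul 10 23:15, and ends Jul 10 23:45 after M8 starts Jul 10 18:45 → overlap.
M6: starts Jul 11 12:00 at or after M8 ends Jul 10 23:15 → clear.
M5: starts Jul 11 13:45 at or after M8 ends Jul 10 23:15 → clear.
M7: starts Jul 11 17:15 at or after M8 ends Jul 10 23:15 → clear.
M8 overlaps M3, M4.

Yes — it overlaps M3, M4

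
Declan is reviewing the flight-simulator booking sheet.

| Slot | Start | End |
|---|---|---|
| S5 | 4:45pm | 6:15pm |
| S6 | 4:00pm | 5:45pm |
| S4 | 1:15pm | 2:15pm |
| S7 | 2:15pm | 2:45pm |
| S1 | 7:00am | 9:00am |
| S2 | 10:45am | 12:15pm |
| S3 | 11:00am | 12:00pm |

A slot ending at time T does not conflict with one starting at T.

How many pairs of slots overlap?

Sorted by start: S1, S2, S3, S4, S7, S6, S5.
S2 starts after S1 ends; S1 is clear from here.
S3 starts before S2 ends → S2 and S3 overlap.
S4 starts after S2 ends; S2 is clear from here.
S4 starts after S3 ends; S3 is clear from here.
S7 starts exactly when S4 ends (back-to-back, no overlap); S4 is clear from here.
S6 starts after S7 ends; S7 is clear from here.
S5 starts before S6 ends → S6 and S5 overlap.
Overlapping pairs: S2 & S3, S5 & S6 — 2 in total.

2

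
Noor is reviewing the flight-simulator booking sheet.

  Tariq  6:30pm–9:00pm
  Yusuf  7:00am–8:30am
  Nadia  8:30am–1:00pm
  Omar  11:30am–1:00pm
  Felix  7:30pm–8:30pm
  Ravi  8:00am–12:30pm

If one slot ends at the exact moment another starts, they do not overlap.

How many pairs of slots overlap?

5

Two intervals overlap when each starts before the other ends.
Sorted by start: Yusuf, Ravi, Nadia, Omar, Tariq, Felix.
Ravi starts before Yusuf ends → Yusuf and Ravi overlap.
Nadia starts exactly when Yusuf ends (back-to-back, no overlap), so nothing later overlaps Yusuf either.
Nadia starts before Ravi ends → Ravi and Nadia overlap.
Omar starts before Ravi ends → Ravi and Omar overlap.
Tariq starts after Ravi ends, so nothing later overlaps Ravi either.
Omar starts before Nadia ends → Nadia and Omar overlap.
Tariq starts after Nadia ends, so nothing later overlaps Nadia either.
Tariq starts after Omar ends, so nothing later overlaps Omar either.
Felix starts before Tariq ends → Tariq and Felix overlap.
Overlapping pairs: Felix & Tariq, Nadia & Omar, Nadia & Ravi, Omar & Ravi, Ravi & Yusuf — 5 in total.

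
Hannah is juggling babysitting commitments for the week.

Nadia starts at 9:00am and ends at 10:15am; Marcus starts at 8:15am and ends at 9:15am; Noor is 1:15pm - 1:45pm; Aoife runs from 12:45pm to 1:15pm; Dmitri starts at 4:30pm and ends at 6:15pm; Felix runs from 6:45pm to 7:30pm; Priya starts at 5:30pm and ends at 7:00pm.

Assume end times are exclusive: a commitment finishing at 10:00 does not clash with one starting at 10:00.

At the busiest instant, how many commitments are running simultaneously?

Sort all start/end points and keep a running count:
8:15am start Marcus → 1
9:00am start Nadia → 2
9:15am end Marcus → 1
10:15am end Nadia → 0
12:45pm start Aoife → 1
1:15pm end Aoife → 0
1:15pm start Noor → 1
1:45pm end Noor → 0
4:30pm start Dmitri → 1
5:30pm start Priya → 2
6:15pm end Dmitri → 1
6:45pm start Felix → 2
7:00pm end Priya → 1
7:30pm end Felix → 0
Peak is 2, at 9:00am (Marcus, Nadia).

2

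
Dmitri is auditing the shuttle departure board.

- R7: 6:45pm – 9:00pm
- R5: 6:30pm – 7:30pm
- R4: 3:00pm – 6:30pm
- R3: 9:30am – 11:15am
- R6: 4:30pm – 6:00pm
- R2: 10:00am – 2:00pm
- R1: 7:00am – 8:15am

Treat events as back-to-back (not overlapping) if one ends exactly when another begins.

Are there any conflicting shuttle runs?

Two intervals overlap when each starts before the other ends.
Sorted by start: R1, R3, R2, R4, R6, R5, R7.
R3 starts after R1 ends, so R1 has no further overlaps.
R2 starts before R3 ends → R3 and R2 overlap.
That's a conflict, so the schedule is not conflict-free.

Yes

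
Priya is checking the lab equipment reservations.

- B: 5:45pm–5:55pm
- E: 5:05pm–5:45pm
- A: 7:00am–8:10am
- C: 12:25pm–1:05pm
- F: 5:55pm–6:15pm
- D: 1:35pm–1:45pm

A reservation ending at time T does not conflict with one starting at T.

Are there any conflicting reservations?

No

Sorted by start: A, C, D, E, B, F.
C starts after A ends, so nothing later overlaps A either.
D starts after C ends, so nothing later overlaps C either.
E starts after D ends, so nothing later overlaps D either.
B starts exactly when E ends (back-to-back, no overlap), so nothing later overlaps E either.
F starts exactly when B ends (back-to-back, no overlap).
Every pair is clear; the schedule has no overlaps.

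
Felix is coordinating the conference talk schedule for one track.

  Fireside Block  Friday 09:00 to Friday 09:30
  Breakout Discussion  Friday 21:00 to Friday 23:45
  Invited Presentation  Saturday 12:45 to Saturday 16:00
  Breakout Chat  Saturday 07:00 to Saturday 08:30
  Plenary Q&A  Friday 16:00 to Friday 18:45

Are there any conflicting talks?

No

Sorted by start: Fireside Block, Plenary Q&A, Breakout Discussion, Breakout Chat, Invited Presentation.
Plenary Q&A starts after Fireside Block ends; Fireside Block is clear from here.
Breakout Discussion starts after Plenary Q&A ends; Plenary Q&A is clear from here.
Breakout Chat starts after Breakout Discussion ends; Breakout Discussion is clear from here.
Invited Presentation starts after Breakout Chat ends.
Every pair is clear; the schedule has no overlaps.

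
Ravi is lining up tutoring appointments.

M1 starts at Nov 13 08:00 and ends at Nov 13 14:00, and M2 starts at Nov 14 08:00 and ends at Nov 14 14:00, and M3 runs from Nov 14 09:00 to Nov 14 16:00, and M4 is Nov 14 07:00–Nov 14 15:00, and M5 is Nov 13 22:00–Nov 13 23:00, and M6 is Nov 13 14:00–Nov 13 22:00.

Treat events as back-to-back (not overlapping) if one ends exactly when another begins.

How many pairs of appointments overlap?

3

Sorted by start: M1, M6, M5, M4, M2, M3.
M6 starts exactly when M1 ends (back-to-back, no overlap), so nothing later overlaps M1 either.
M5 starts exactly when M6 ends (back-to-back, no overlap), so nothing later overlaps M6 either.
M4 starts after M5 ends, so nothing later overlaps M5 either.
M2 starts before M4 ends → M4 and M2 overlap.
M3 starts before M4 ends → M4 and M3 overlap.
M3 starts before M2 ends → M2 and M3 overlap.
Overlapping pairs: M2 & M3, M2 & M4, M3 & M4 — 3 in total.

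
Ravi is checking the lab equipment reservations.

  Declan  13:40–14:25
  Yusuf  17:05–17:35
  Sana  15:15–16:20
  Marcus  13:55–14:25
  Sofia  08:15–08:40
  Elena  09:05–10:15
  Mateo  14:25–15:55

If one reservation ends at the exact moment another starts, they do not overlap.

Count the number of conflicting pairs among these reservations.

Sorted by start: Sofia, Elena, Declan, Marcus, Mateo, Sana, Yusuf.
Elena starts after Sofia ends — done with Sofia.
Declan starts after Elena ends — done with Elena.
Marcus starts before Declan ends → Declan and Marcus overlap.
Mateo starts exactly when Declan ends (back-to-back, no overlap) — done with Declan.
Mateo starts exactly when Marcus ends (back-to-back, no overlap) — done with Marcus.
Sana starts before Mateo ends → Mateo and Sana overlap.
Yusuf starts after Mateo ends.
Yusuf starts after Sana ends.
Overlapping pairs: Declan & Marcus, Mateo & Sana — 2 in total.

2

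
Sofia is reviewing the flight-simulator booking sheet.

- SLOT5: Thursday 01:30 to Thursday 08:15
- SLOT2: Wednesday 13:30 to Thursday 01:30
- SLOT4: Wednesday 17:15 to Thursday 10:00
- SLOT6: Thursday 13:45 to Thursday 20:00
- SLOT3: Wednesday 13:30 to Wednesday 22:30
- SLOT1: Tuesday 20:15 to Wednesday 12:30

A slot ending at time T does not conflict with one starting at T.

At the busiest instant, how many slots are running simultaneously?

3

Walk through starts and ends in time order (an end at T is processed before a start at T):
Tuesday 20:15 start SLOT1 → 1
Wednesday 12:30 end SLOT1 → 0
Wednesday 13:30 start SLOT2 → 1
Wednesday 13:30 start SLOT3 → 2
Wednesday 17:15 start SLOT4 → 3
Wednesday 22:30 end SLOT3 → 2
Thursday 01:30 end SLOT2 → 1
Thursday 01:30 start SLOT5 → 2
Thursday 08:15 end SLOT5 → 1
Thursday 10:00 end SLOT4 → 0
Thursday 13:45 start SLOT6 → 1
Thursday 20:00 end SLOT6 → 0
Peak is 3, at Wednesday 17:15 (SLOT2, SLOT3, SLOT4).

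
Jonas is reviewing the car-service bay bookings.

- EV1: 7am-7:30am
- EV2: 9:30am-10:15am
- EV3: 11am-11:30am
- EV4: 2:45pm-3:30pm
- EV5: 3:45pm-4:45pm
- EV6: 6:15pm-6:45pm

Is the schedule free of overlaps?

Yes

Sorted by start: EV1, EV2, EV3, EV4, EV5, EV6.
EV2 starts after EV1 ends, so nothing later overlaps EV1 either.
EV3 starts after EV2 ends, so nothing later overlaps EV2 either.
EV4 starts after EV3 ends, so nothing later overlaps EV3 either.
EV5 starts after EV4 ends, so nothing later overlaps EV4 either.
EV6 starts after EV5 ends.
Every pair is clear; the schedule has no overlaps.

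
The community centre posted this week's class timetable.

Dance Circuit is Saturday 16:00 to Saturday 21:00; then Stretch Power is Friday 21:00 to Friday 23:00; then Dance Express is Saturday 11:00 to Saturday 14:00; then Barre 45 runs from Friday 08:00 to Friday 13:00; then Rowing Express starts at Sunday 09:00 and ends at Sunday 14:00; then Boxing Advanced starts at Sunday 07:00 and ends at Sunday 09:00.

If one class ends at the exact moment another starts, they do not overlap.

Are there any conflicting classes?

Sorted by start: Barre 45, Stretch Power, Dance Express, Dance Circuit, Boxing Advanced, Rowing Express.
Stretch Power starts after Barre 45 ends — done with Barre 45.
Dance Express starts after Stretch Power ends — done with Stretch Power.
Dance Circuit starts after Dance Express ends — done with Dance Express.
Boxing Advanced starts after Dance Circuit ends — done with Dance Circuit.
Rowing Express starts exactly when Boxing Advanced ends (back-to-back, no overlap).
Every pair is clear; the schedule has no overlaps.

No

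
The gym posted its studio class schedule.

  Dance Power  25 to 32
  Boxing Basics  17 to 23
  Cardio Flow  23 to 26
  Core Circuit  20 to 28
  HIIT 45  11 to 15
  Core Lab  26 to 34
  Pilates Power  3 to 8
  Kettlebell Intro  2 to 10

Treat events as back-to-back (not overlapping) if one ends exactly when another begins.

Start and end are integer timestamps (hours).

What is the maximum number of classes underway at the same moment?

Walk through starts and ends in time order (an end at T is processed before a start at T):
2 start Kettlebell Intro → 1
3 start Pilates Power → 2
8 end Pilates Power → 1
10 end Kettlebell Intro → 0
11 start HIIT 45 → 1
15 end HIIT 45 → 0
17 start Boxing Basics → 1
20 start Core Circuit → 2
23 end Boxing Basics → 1
23 start Cardio Flow → 2
25 start Dance Power → 3
26 end Cardio Flow → 2
26 start Core Lab → 3
28 end Core Circuit → 2
32 end Dance Power → 1
34 end Core Lab → 0
Peak is 3, at 25 (Cardio Flow, Core Circuit, Dance Power).

3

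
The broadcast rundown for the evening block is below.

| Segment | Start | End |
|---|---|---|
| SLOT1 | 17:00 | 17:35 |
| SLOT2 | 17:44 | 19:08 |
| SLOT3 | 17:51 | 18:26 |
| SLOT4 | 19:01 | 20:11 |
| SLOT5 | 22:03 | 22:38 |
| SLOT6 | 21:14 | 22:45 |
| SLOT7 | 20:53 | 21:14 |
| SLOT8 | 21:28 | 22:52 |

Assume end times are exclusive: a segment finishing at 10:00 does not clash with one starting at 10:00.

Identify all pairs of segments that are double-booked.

Sorted by start: SLOT1, SLOT2, SLOT3, SLOT4, SLOT7, SLOT6, SLOT8, SLOT5.
SLOT2 starts after SLOT1 ends; SLOT1 is clear from here.
SLOT3 starts before SLOT2 ends → SLOT2 and SLOT3 overlap.
SLOT4 starts before SLOT2 ends → SLOT2 and SLOT4 overlap.
SLOT7 starts after SLOT2 ends; SLOT2 is clear from here.
SLOT4 starts after SLOT3 ends; SLOT3 is clear from here.
SLOT7 starts after SLOT4 ends; SLOT4 is clear from here.
SLOT6 starts exactly when SLOT7 ends (back-to-back, no overlap); SLOT7 is clear from here.
SLOT8 starts before SLOT6 ends → SLOT6 and SLOT8 overlap.
SLOT5 starts before SLOT6 ends → SLOT6 and SLOT5 overlap.
SLOT5 starts before SLOT8 ends → SLOT8 and SLOT5 overlap.

SLOT2 & SLOT3, SLOT2 & SLOT4, SLOT5 & SLOT6, SLOT5 & SLOT8, SLOT6 & SLOT8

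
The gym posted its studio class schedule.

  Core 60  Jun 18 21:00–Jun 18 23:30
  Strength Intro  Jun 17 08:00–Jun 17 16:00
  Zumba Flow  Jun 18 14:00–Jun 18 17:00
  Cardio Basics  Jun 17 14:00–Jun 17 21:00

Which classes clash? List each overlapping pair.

Cardio Basics & Strength Intro

Sorted by start: Strength Intro, Cardio Basics, Zumba Flow, Core 60.
Cardio Basics starts before Strength Intro ends → Strength Intro and Cardio Basics overlap.
Zumba Flow starts after Strength Intro ends — done with Strength Intro.
Zumba Flow starts after Cardio Basics ends — done with Cardio Basics.
Core 60 starts after Zumba Flow ends.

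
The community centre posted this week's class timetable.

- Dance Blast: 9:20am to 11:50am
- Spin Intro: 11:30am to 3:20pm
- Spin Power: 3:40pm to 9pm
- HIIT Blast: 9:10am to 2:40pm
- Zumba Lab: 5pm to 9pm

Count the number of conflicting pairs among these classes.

4

Sorted by start: HIIT Blast, Dance Blast, Spin Intro, Spin Power, Zumba Lab.
Dance Blast starts before HIIT Blast ends → HIIT Blast and Dance Blast overlap.
Spin Intro starts before HIIT Blast ends → HIIT Blast and Spin Intro overlap.
Spin Power starts after HIIT Blast ends, so HIIT Blast has no further overlaps.
Spin Intro starts before Dance Blast ends → Dance Blast and Spin Intro overlap.
Spin Power starts after Dance Blast ends, so Dance Blast has no further overlaps.
Spin Power starts after Spin Intro ends, so Spin Intro has no further overlaps.
Zumba Lab starts before Spin Power ends → Spin Power and Zumba Lab overlap.
Overlapping pairs: Dance Blast & HIIT Blast, Dance Blast & Spin Intro, HIIT Blast & Spin Intro, Spin Power & Zumba Lab — 4 in total.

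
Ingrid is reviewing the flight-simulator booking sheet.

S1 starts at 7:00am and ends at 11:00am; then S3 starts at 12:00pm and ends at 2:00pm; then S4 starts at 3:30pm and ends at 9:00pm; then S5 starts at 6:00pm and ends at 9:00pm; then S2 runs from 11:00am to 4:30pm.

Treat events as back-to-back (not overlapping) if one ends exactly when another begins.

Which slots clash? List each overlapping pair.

S2 & S3, S2 & S4, S4 & S5

Two intervals overlap when each starts before the other ends.
Sorted by start: S1, S2, S3, S4, S5.
S2 starts exactly when S1 ends (back-to-back, no overlap) — done with S1.
S3 starts before S2 ends → S2 and S3 overlap.
S4 starts before S2 ends → S2 and S4 overlap.
S5 starts after S2 ends.
S4 starts after S3 ends — done with S3.
S5 starts before S4 ends → S4 and S5 overlap.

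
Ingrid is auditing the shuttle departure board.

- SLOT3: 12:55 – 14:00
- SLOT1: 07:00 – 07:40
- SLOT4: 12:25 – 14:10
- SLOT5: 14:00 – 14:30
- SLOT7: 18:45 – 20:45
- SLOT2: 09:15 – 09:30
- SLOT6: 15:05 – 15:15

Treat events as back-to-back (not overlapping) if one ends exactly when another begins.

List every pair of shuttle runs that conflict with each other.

Sorted by start: SLOT1, SLOT2, SLOT4, SLOT3, SLOT5, SLOT6, SLOT7.
SLOT2 starts after SLOT1 ends; SLOT1 is clear from here.
SLOT4 starts after SLOT2 ends; SLOT2 is clear from here.
SLOT3 starts before SLOT4 ends → SLOT4 and SLOT3 overlap.
SLOT5 starts before SLOT4 ends → SLOT4 and SLOT5 overlap.
SLOT6 starts after SLOT4 ends; SLOT4 is clear from here.
SLOT5 starts exactly when SLOT3 ends (back-to-back, no overlap); SLOT3 is clear from here.
SLOT6 starts after SLOT5 ends; SLOT5 is clear from here.
SLOT7 starts after SLOT6 ends.

SLOT3 & SLOT4, SLOT4 & SLOT5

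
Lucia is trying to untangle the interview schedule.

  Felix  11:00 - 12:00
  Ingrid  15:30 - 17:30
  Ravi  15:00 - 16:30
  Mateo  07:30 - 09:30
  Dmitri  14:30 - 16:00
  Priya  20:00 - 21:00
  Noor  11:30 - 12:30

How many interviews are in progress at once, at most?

Walk through starts and ends in time order (an end at T is processed before a start at T):
07:30 start Mateo → 1
09:30 end Mateo → 0
11:00 start Felix → 1
11:30 start Noor → 2
12:00 end Felix → 1
12:30 end Noor → 0
14:30 start Dmitri → 1
15:00 start Ravi → 2
15:30 start Ingrid → 3
16:00 end Dmitri → 2
16:30 end Ravi → 1
17:30 end Ingrid → 0
20:00 start Priya → 1
21:00 end Priya → 0
Peak is 3, at 15:30 (Dmitri, Ingrid, Ravi).

3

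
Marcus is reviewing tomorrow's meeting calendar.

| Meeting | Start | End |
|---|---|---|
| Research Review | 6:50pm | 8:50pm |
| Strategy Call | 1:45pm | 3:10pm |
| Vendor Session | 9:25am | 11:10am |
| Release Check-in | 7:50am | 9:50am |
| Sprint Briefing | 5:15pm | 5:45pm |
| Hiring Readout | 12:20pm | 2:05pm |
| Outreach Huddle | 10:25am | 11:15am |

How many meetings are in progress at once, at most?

Walk through starts and ends in time order (an end at T is processed before a start at T):
7:50am start Release Check-in → 1
9:25am start Vendor Session → 2
9:50am end Release Check-in → 1
10:25am start Outreach Huddle → 2
11:10am end Vendor Session → 1
11:15am end Outreach Huddle → 0
12:20pm start Hiring Readout → 1
1:45pm start Strategy Call → 2
2:05pm end Hiring Readout → 1
3:10pm end Strategy Call → 0
5:15pm start Sprint Briefing → 1
5:45pm end Sprint Briefing → 0
6:50pm start Research Review → 1
8:50pm end Research Review → 0
Peak is 2, at 9:25am (Release Check-in, Vendor Session).

2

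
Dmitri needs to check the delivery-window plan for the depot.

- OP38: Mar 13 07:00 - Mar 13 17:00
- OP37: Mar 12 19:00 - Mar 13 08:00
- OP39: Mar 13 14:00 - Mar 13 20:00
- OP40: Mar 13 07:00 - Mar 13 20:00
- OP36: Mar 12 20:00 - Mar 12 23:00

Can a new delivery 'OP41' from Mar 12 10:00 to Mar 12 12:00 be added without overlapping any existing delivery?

OP37: starts Mar 12 19:00 at or after OP41 ends Mar 12 12:00 → clear.
OP36: starts Mar 12 20:00 at or after OP41 ends Mar 12 12:00 → clear.
OP38: starts Mar 13 07:00 at or after OP41 ends Mar 12 12:00 → clear.
OP40: starts Mar 13 07:00 at or after OP41 ends Mar 12 12:00 → clear.
OP39: starts Mar 13 14:00 at or after OP41 ends Mar 12 12:00 → clear.

Yes — the slot is free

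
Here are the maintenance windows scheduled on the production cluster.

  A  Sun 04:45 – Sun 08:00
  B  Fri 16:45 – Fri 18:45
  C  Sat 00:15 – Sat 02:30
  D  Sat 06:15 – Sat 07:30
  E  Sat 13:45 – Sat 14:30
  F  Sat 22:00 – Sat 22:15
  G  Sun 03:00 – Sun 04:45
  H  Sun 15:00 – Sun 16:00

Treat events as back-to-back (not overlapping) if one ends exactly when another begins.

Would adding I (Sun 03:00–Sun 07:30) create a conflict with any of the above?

Yes — it overlaps A, G

B: ends Fri 18:45 at or before I starts Sun 03:00 → clear.
C: ends Sat 02:30 at or before I starts Sun 03:00 → clear.
D: ends Sat 07:30 at or before I starts Sun 03:00 → clear.
E: ends Sat 14:30 at or before I starts Sun 03:00 → clear.
F: ends Sat 22:15 at or before I starts Sun 03:00 → clear.
G: starts Sun 03:00 before I ends Sun 07:30, and ends Sun 04:45 after I starts Sun 03:00 → overlap.
A: starts Sun 04:45 before I ends Sun 07:30, and ends Sun 08:00 after I starts Sun 03:00 → overlap.
H: starts Sun 15:00 at or after I ends Sun 07:30 → clear.
I overlaps A, G.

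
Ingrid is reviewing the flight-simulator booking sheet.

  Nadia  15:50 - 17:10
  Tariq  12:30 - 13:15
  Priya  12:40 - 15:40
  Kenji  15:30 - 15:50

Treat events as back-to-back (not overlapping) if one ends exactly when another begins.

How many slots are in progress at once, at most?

2

Sort all start/end points and keep a running count:
12:30 start Tariq → 1
12:40 start Priya → 2
13:15 end Tariq → 1
15:30 start Kenji → 2
15:40 end Priya → 1
15:50 end Kenji → 0
15:50 start Nadia → 1
17:10 end Nadia → 0
Peak is 2, at 12:40 (Priya, Tariq).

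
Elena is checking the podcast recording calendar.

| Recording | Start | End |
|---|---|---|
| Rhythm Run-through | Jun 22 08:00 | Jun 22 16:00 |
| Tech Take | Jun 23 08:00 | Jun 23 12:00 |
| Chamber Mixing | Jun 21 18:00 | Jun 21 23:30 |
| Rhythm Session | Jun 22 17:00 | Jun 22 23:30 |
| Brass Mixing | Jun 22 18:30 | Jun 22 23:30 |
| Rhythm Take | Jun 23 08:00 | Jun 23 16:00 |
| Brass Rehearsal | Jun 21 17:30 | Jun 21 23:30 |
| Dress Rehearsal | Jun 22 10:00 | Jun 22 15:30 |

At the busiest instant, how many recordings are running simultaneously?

Walk through starts and ends in time order (an end at T is processed before a start at T):
Jun 21 17:30 start Brass Rehearsal → 1
Jun 21 18:00 start Chamber Mixing → 2
Jun 21 23:30 end Brass Rehearsal → 1
Jun 21 23:30 end Chamber Mixing → 0
Jun 22 08:00 start Rhythm Run-through → 1
Jun 22 10:00 start Dress Rehearsal → 2
Jun 22 15:30 end Dress Rehearsal → 1
Jun 22 16:00 end Rhythm Run-through → 0
Jun 22 17:00 start Rhythm Session → 1
Jun 22 18:30 start Brass Mixing → 2
Jun 22 23:30 end Brass Mixing → 1
Jun 22 23:30 end Rhythm Session → 0
Jun 23 08:00 start Rhythm Take → 1
Jun 23 08:00 start Tech Take → 2
Jun 23 12:00 end Tech Take → 1
Jun 23 16:00 end Rhythm Take → 0
Peak is 2, at Jun 21 18:00 (Brass Rehearsal, Chamber Mixing).

2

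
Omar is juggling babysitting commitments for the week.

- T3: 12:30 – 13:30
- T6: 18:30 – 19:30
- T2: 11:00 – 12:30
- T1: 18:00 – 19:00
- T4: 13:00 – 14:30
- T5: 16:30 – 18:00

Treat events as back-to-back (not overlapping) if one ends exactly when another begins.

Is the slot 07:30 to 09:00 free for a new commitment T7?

T2: starts 11:00 at or after T7 ends 09:00 → clear.
T3: starts 12:30 at or after T7 ends 09:00 → clear.
T4: starts 13:00 at or after T7 ends 09:00 → clear.
T5: starts 16:30 at or after T7 ends 09:00 → clear.
T1: starts 18:00 at or after T7 ends 09:00 → clear.
T6: starts 18:30 at or after T7 ends 09:00 → clear.

Yes — the slot is free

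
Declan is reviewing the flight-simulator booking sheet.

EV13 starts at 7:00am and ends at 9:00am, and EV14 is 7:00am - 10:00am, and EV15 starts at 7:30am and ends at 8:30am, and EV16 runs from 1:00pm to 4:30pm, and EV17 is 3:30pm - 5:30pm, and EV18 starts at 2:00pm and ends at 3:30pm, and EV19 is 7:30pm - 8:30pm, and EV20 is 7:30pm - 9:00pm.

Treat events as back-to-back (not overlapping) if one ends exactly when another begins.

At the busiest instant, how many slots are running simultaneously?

Sweep the timeline, counting +1 at each start and −1 at each end (ends before starts at a tie):
7:00am start EV13 → 1
7:00am start EV14 → 2
7:30am start EV15 → 3
8:30am end EV15 → 2
9:00am end EV13 → 1
10:00am end EV14 → 0
1:00pm start EV16 → 1
2:00pm start EV18 → 2
3:30pm end EV18 → 1
3:30pm start EV17 → 2
4:30pm end EV16 → 1
5:30pm end EV17 → 0
7:30pm start EV19 → 1
7:30pm start EV20 → 2
8:30pm end EV19 → 1
9:00pm end EV20 → 0
Peak is 3, at 7:30am (EV13, EV14, EV15).

3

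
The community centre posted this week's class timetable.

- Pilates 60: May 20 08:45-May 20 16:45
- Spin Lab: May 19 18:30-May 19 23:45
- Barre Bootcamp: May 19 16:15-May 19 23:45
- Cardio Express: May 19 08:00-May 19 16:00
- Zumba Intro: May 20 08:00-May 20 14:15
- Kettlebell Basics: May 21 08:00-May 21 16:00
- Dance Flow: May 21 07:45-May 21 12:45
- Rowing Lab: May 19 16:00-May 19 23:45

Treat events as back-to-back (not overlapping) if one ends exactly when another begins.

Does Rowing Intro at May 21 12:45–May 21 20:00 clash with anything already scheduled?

Yes — it overlaps Kettlebell Basics

Cardio Express: ends May 19 16:00 at or before Rowing Intro starts May 21 12:45 → clear.
Rowing Lab: ends May 19 23:45 at or before Rowing Intro starts May 21 12:45 → clear.
Barre Bootcamp: ends May 19 23:45 at or before Rowing Intro starts May 21 12:45 → clear.
Spin Lab: ends May 19 23:45 at or before Rowing Intro starts May 21 12:45 → clear.
Zumba Intro: ends May 20 14:15 at or before Rowing Intro starts May 21 12:45 → clear.
Pilates 60: ends May 20 16:45 at or before Rowing Intro starts May 21 12:45 → clear.
Dance Flow: ends May 21 12:45 at or before Rowing Intro starts May 21 12:45 → clear.
Kettlebell Basics: starts May 21 08:00 before Rowing Intro ends May 21 20:00, and ends May 21 16:00 after Rowing Intro starts May 21 12:45 → overlap.
Rowing Intro overlaps Kettlebell Basics.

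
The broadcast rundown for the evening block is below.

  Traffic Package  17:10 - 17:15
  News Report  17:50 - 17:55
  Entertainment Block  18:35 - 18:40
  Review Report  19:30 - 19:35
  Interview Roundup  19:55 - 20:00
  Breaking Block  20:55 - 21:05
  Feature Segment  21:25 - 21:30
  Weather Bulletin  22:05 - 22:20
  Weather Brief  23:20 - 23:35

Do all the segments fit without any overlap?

Yes

Sorted by start: Traffic Package, News Report, Entertainment Block, Review Report, Interview Roundup, Breaking Block, Feature Segment, Weather Bulletin, Weather Brief.
News Report starts after Traffic Package ends — done with Traffic Package.
Entertainment Block starts after News Report ends — done with News Report.
Review Report starts after Entertainment Block ends — done with Entertainment Block.
Interview Roundup starts after Review Report ends — done with Review Report.
Breaking Block starts after Interview Roundup ends — done with Interview Roundup.
Feature Segment starts after Breaking Block ends — done with Breaking Block.
Weather Bulletin starts after Feature Segment ends — done with Feature Segment.
Weather Brief starts after Weather Bulletin ends.
Every pair is clear; the schedule has no overlaps.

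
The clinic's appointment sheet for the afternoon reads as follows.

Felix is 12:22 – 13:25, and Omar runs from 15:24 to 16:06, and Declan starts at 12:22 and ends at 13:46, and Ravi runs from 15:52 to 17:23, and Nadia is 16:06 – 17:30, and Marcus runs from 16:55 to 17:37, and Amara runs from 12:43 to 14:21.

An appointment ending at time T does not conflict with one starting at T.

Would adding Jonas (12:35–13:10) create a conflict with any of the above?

Yes — it overlaps Amara, Declan, Felix

Felix: starts 12:22 before Jonas ends 13:10, and ends 13:25 after Jonas starts 12:35 → overlap.
Declan: starts 12:22 before Jonas ends 13:10, and ends 13:46 after Jonas starts 12:35 → overlap.
Amara: starts 12:43 before Jonas ends 13:10, and ends 14:21 after Jonas starts 12:35 → overlap.
Omar: starts 15:24 at or after Jonas ends 13:10 → clear.
Ravi: starts 15:52 at or after Jonas ends 13:10 → clear.
Nadia: starts 16:06 at or after Jonas ends 13:10 → clear.
Marcus: starts 16:55 at or after Jonas ends 13:10 → clear.
Jonas overlaps Amara, Felix, Declan.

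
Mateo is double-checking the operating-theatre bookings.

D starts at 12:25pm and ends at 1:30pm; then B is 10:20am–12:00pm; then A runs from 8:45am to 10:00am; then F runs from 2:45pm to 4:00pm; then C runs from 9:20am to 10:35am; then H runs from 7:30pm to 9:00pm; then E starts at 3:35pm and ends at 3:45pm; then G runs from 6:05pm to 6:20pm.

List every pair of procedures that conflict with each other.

Sorted by start: A, C, B, D, F, E, G, H.
C starts before A ends → A and C overlap.
B starts after A ends, so A has no further overlaps.
B starts before C ends → C and B overlap.
D starts after C ends, so C has no further overlaps.
D starts after B ends, so B has no further overlaps.
F starts after D ends, so D has no further overlaps.
E starts before F ends → F and E overlap.
G starts after F ends, so F has no further overlaps.
G starts after E ends, so E has no further overlaps.
H starts after G ends.

A & C, B & C, E & F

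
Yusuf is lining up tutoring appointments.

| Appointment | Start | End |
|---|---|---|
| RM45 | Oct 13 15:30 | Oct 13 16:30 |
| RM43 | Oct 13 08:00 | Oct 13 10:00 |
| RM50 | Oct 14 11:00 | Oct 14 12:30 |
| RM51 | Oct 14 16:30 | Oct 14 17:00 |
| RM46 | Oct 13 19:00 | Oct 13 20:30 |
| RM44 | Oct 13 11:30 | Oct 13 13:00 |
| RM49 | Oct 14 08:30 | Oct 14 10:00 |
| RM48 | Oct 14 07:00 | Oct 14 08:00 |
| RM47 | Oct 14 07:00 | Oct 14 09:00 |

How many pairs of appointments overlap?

Check each pair: they overlap iff neither finishes before the other starts.
Sorted by start: RM43, RM44, RM45, RM46, RM47, RM48, RM49, RM50, RM51.
RM44 starts after RM43 ends — done with RM43.
RM45 starts after RM44 ends — done with RM44.
RM46 starts after RM45 ends — done with RM45.
RM47 starts after RM46 ends — done with RM46.
RM48 starts before RM47 ends → RM47 and RM48 overlap.
RM49 starts before RM47 ends → RM47 and RM49 overlap.
RM50 starts after RM47 ends — done with RM47.
RM49 starts after RM48 ends — done with RM48.
RM50 starts after RM49 ends — done with RM49.
RM51 starts after RM50 ends.
Overlapping pairs: RM47 & RM48, RM47 & RM49 — 2 in total.

2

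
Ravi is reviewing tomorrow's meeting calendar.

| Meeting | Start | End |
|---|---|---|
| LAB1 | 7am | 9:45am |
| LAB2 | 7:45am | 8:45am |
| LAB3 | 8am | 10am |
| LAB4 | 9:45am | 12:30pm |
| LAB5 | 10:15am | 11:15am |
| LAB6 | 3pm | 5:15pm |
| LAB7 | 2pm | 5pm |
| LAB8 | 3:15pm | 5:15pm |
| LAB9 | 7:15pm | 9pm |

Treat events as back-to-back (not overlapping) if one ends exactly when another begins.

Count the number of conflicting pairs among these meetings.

Sorted by start: LAB1, LAB2, LAB3, LAB4, LAB5, LAB7, LAB6, LAB8, LAB9.
LAB2 starts before LAB1 ends → LAB1 and LAB2 overlap.
LAB3 starts before LAB1 ends → LAB1 and LAB3 overlap.
LAB4 starts exactly when LAB1 ends (back-to-back, no overlap), so nothing later overlaps LAB1 either.
LAB3 starts before LAB2 ends → LAB2 and LAB3 overlap.
LAB4 starts after LAB2 ends, so nothing later overlaps LAB2 either.
LAB4 starts before LAB3 ends → LAB3 and LAB4 overlap.
LAB5 starts after LAB3 ends, so nothing later overlaps LAB3 either.
LAB5 starts before LAB4 ends → LAB4 and LAB5 overlap.
LAB7 starts after LAB4 ends, so nothing later overlaps LAB4 either.
LAB7 starts after LAB5 ends, so nothing later overlaps LAB5 either.
LAB6 starts before LAB7 ends → LAB7 and LAB6 overlap.
LAB8 starts before LAB7 ends → LAB7 and LAB8 overlap.
LAB9 starts after LAB7 ends.
LAB8 starts before LAB6 ends → LAB6 and LAB8 overlap.
LAB9 starts after LAB6 ends.
LAB9 starts after LAB8 ends.
Overlapping pairs: LAB1 & LAB2, LAB1 & LAB3, LAB2 & LAB3, LAB3 & LAB4, LAB4 & LAB5, LAB6 & LAB7, LAB6 & LAB8, LAB7 & LAB8 — 8 in total.

8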